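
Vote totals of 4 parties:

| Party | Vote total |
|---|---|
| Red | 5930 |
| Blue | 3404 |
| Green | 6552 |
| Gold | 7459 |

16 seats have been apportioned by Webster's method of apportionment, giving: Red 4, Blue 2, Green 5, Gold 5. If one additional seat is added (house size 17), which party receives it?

Blue

Priority for the next seat is population ÷ (current seats + 0.5).
Priorities: Red 1317.778, Blue 1361.600, Green 1191.273, Gold 1356.182.
Highest priority: Blue.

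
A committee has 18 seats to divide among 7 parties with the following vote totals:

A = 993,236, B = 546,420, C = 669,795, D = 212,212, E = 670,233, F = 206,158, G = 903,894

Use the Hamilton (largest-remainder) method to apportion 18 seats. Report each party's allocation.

A: 4; B: 2; C: 3; D: 1; E: 3; F: 1; G: 4

The standard divisor is 4201948/18 ≈ 233441.556.
Standard quotas: A 4.2548, B 2.3407, C 2.8692, D 0.9091, E 2.8711, F 0.8831, G 3.8720.
Lower quotas: A 4, B 2, C 2, D 0, E 2, F 0, G 3 (sum 13, leaving 5 seats).
Remainders in descending order: D 0.9091, F 0.8831, G 0.8720, E 0.8711, C 0.8692, B 0.3407, A 0.2548.
Largest remainders: D, F, G, E, C receive the extra seats.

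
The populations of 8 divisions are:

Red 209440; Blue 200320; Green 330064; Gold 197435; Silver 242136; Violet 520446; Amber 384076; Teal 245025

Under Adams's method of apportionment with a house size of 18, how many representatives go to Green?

Standard divisor 2328942/18 ≈ 129385.667; standard quotas: Red 1.619, Blue 1.548, Green 2.551, Gold 1.526, Silver 1.871, Violet 4.022, Amber 2.968, Teal 1.894.
Rounding up gives 2, 2, 3, 2, 2, 5, 3, 2 = 21 seats, so the divisor must be adjusted.
With modified divisor 182800: modified quotas Red 1.146, Blue 1.096, Green 1.806, Gold 1.080, Silver 1.325, Violet 2.847, Amber 2.101, Teal 1.340.
Rounding up: Red 2, Blue 2, Green 2, Gold 2, Silver 2, Violet 3, Amber 3, Teal 2 (total 18).
Green receives 2.

2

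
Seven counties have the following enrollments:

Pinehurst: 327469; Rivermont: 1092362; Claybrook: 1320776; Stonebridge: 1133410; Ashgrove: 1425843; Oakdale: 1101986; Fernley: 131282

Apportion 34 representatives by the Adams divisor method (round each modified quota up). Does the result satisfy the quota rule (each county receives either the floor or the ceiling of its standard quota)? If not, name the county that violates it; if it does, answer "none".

none

Standard quotas: Pinehurst 1.704, Rivermont 5.685, Claybrook 6.874, Stonebridge 5.899, Ashgrove 7.420, Oakdale 5.735, Fernley 0.683.
Adams allocation: Pinehurst 2, Rivermont 5, Claybrook 7, Stonebridge 6, Ashgrove 7, Oakdale 6, Fernley 1.
Every allocation lies between the lower and upper quota.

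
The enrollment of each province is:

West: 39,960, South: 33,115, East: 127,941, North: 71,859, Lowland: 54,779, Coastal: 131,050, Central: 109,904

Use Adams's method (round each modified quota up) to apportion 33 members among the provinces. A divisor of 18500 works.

West 3, South 2, East 7, North 4, Lowland 3, Coastal 8, Central 6

With modified divisor 18500: modified quotas West 2.160, South 1.790, East 6.916, North 3.884, Lowland 2.961, Coastal 7.084, Central 5.941.
Rounding up: West 3, South 2, East 7, North 4, Lowland 3, Coastal 8, Central 6 (total 33).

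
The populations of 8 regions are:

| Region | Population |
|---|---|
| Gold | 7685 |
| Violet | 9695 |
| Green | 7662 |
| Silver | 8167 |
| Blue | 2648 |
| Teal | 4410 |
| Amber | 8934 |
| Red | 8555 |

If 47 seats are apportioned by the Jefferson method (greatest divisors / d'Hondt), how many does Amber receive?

8

Standard divisor 57756/47 ≈ 1228.851; standard quotas: Gold 6.254, Violet 7.889, Green 6.235, Silver 6.646, Blue 2.155, Teal 3.589, Amber 7.270, Red 6.962.
Rounding down gives 6, 7, 6, 6, 2, 3, 7, 6 = 43 seats, so the divisor must be adjusted.
With modified divisor 1110: modified quotas Gold 6.923, Violet 8.734, Green 6.903, Silver 7.358, Blue 2.386, Teal 3.973, Amber 8.049, Red 7.707.
Rounding down: Gold 6, Violet 8, Green 6, Silver 7, Blue 2, Teal 3, Amber 8, Red 7 (total 47).
Amber receives 8.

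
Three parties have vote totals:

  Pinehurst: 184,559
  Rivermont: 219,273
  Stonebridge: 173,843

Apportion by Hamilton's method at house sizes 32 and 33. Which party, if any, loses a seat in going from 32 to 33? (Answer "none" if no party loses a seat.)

none

At 32 seats: Pinehurst 10, Rivermont 12, Stonebridge 10.
At 33 seats: Pinehurst 11, Rivermont 12, Stonebridge 10.
No party's allocation decreased.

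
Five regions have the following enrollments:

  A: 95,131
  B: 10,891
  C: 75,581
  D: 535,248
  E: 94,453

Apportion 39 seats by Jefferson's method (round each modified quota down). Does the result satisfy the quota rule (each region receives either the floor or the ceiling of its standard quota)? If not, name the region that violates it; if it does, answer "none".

Standard quotas: A 4.573, B 0.524, C 3.633, D 25.730, E 4.540.
Jefferson allocation: A 4, B 0, C 3, D 28, E 4.
D has quota 25.730 (lower 25, upper 26) but receives 28 — outside the quota interval.

D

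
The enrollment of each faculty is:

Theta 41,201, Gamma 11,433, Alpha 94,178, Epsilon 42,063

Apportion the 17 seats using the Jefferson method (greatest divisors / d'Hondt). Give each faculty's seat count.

Standard divisor 188875/17 ≈ 11110.294; standard quotas: Theta 3.708, Gamma 1.029, Alpha 8.477, Epsilon 3.786.
Rounding down gives 3, 1, 8, 3 = 15 seats, so the divisor must be adjusted.
With modified divisor 10400: modified quotas Theta 3.962, Gamma 1.099, Alpha 9.056, Epsilon 4.045.
Rounding down: Theta 3, Gamma 1, Alpha 9, Epsilon 4 (total 17).

Theta 3, Gamma 1, Alpha 9, Epsilon 4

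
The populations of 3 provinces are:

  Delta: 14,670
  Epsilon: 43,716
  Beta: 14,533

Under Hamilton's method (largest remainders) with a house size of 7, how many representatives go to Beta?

Standard divisor: 72919 ÷ 7 = 10417.
Standard quotas: Delta 1.4083, Epsilon 4.1966, Beta 1.3951.
Lower quotas: Delta 1, Epsilon 4, Beta 1 (sum 6, leaving 1 seat).
Remainders in descending order: Delta 0.4083, Beta 0.3951, Epsilon 0.1966.
Largest remainder: Delta receives the extra seat.
Beta receives 1.

1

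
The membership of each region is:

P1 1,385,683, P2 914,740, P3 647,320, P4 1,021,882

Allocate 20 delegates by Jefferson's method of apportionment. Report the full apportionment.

Standard divisor 3969625/20 ≈ 198481.25; standard quotas: P1 6.981, P2 4.609, P3 3.261, P4 5.149.
Rounding down gives 6, 4, 3, 5 = 18 seats, so the divisor must be adjusted.
With modified divisor 178100: modified quotas P1 7.780, P2 5.136, P3 3.635, P4 5.738.
Rounding down: P1 7, P2 5, P3 3, P4 5 (total 20).

P1: 7, P2: 5, P3: 3, P4: 5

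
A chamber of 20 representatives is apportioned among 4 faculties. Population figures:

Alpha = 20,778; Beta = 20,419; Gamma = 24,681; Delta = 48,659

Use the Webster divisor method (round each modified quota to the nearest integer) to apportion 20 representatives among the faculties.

Standard divisor 114537/20 ≈ 5726.85; standard quotas: Alpha 3.628, Beta 3.565, Gamma 4.310, Delta 8.497.
Rounding to the nearest integer gives Alpha 4, Beta 4, Gamma 4, Delta 8 — total 20, matching the house size, so no adjustment is needed.

Alpha 4, Beta 4, Gamma 4, Delta 8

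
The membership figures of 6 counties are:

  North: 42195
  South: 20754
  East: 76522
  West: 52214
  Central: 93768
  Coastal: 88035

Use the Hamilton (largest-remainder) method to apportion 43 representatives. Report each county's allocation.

Total 373488; standard divisor 373488/43 ≈ 8685.767.
Standard quotas: North 4.8579, South 2.3894, East 8.8100, West 6.0114, Central 10.7956, Coastal 10.1355.
Lower quotas: North 4, South 2, East 8, West 6, Central 10, Coastal 10 (sum 40, leaving 3 seats).
Remainders in descending order: North 0.8579, East 0.8100, Central 0.7956, South 0.3894, Coastal 0.1355, West 0.0114.
Largest remainders: North, East, Central receive the extra seats.

North 5, South 2, East 9, West 6, Central 11, Coastal 10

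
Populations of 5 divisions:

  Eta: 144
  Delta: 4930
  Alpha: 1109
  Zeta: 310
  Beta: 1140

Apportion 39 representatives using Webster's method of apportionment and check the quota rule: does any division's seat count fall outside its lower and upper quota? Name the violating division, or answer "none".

Delta

Standard quotas: Eta 0.736, Delta 25.189, Alpha 5.666, Zeta 1.584, Beta 5.825.
Webster allocation: Eta 1, Delta 24, Alpha 6, Zeta 2, Beta 6.
Delta has quota 25.189 (lower 25, upper 26) but receives 24 — outside the quota interval.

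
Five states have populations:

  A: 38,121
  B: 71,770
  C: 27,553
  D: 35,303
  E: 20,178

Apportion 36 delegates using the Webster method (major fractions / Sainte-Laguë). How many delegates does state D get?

Standard divisor 192925/36 ≈ 5359.028; standard quotas: A 7.113, B 13.392, C 5.141, D 6.588, E 3.765.
Rounding to the nearest integer gives A 7, B 13, C 5, D 7, E 4 — total 36, matching the house size, so no adjustment is needed.
D receives 7.

7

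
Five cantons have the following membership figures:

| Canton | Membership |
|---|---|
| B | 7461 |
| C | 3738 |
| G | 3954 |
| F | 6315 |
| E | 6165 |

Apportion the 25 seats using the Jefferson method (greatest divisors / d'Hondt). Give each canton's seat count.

Standard divisor 27633/25 ≈ 1105.32; standard quotas: B 6.750, C 3.382, G 3.577, F 5.713, E 5.578.
Rounding down gives 6, 3, 3, 5, 5 = 22 seats, so the divisor must be adjusted.
With modified divisor 1000: modified quotas B 7.461, C 3.738, G 3.954, F 6.315, E 6.165.
Rounding down: B 7, C 3, G 3, F 6, E 6 (total 25).

B=7; C=3; G=3; F=6; E=6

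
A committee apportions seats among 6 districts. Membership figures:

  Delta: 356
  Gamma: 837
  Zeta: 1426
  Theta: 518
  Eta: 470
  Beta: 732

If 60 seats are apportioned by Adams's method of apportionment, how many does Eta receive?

Standard divisor 4339/60 ≈ 72.317; standard quotas: Delta 4.923, Gamma 11.574, Zeta 19.719, Theta 7.163, Eta 6.499, Beta 10.122.
Rounding up gives 5, 12, 20, 8, 7, 11 = 63 seats, so the divisor must be adjusted.
With modified divisor 75.6: modified quotas Delta 4.709, Gamma 11.071, Zeta 18.862, Theta 6.852, Eta 6.217, Beta 9.683.
Rounding up: Delta 5, Gamma 12, Zeta 19, Theta 7, Eta 7, Beta 10 (total 60).
Eta receives 7.

7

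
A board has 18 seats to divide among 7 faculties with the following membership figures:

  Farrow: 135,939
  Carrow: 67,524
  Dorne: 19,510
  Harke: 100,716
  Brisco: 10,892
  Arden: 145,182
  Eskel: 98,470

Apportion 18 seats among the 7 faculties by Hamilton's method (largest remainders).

Standard divisor: 578233 ÷ 18 ≈ 32124.056.
Standard quotas: Farrow 4.2317, Carrow 2.1020, Dorne 0.6073, Harke 3.1352, Brisco 0.3391, Arden 4.5194, Eskel 3.0653.
Lower quotas: Farrow 4, Carrow 2, Dorne 0, Harke 3, Brisco 0, Arden 4, Eskel 3 (sum 16, leaving 2 seats).
Remainders in descending order: Dorne 0.6073, Arden 0.5194, Brisco 0.3391, Farrow 0.2317, Harke 0.1352, Carrow 0.1020, Eskel 0.0653.
The surplus seats go to Dorne, Arden.

Farrow 4, Carrow 2, Dorne 1, Harke 3, Brisco 0, Arden 5, Eskel 3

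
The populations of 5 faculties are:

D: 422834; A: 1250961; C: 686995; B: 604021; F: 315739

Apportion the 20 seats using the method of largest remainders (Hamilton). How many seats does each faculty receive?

D 2, A 8, C 4, B 4, F 2

Standard divisor: 3280550 ÷ 20 ≈ 164027.5.
Standard quotas: D 2.5778, A 7.6265, C 4.1883, B 3.6824, F 1.9249.
Lower quotas: D 2, A 7, C 4, B 3, F 1 (sum 17, leaving 3 seats).
Remainders in descending order: F 0.9249, B 0.6824, A 0.6265, D 0.5778, C 0.1883.
The surplus seats go to F, B, A.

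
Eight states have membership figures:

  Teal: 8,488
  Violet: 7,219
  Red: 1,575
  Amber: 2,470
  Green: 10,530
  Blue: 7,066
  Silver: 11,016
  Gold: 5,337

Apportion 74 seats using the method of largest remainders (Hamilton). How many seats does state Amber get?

3

The standard divisor is 53701/74 ≈ 725.689.
Standard quotas: Teal 11.6965, Violet 9.9478, Red 2.1704, Amber 3.4037, Green 14.5103, Blue 9.7370, Silver 15.1801, Gold 7.3544.
Lower quotas: Teal 11, Violet 9, Red 2, Amber 3, Green 14, Blue 9, Silver 15, Gold 7 (sum 70, leaving 4 seats).
Remainders in descending order: Violet 0.9478, Blue 0.7370, Teal 0.6965, Green 0.5103, Amber 0.4037, Gold 0.3544, Silver 0.1801, Red 0.1704.
The surplus seats go to Violet, Blue, Teal, Green.
Amber receives 3.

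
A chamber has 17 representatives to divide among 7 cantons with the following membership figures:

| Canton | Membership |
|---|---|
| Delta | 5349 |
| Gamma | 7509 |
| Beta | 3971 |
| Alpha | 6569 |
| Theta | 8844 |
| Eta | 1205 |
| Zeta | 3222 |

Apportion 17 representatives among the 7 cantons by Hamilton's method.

Standard divisor: 36669 ÷ 17 = 2157.
Standard quotas: Delta 2.4798, Gamma 3.4812, Beta 1.8410, Alpha 3.0454, Theta 4.1001, Eta 0.5586, Zeta 1.4937.
Lower quotas: Delta 2, Gamma 3, Beta 1, Alpha 3, Theta 4, Eta 0, Zeta 1 (sum 14, leaving 3 seats).
Remainders in descending order: Beta 0.8410, Eta 0.5586, Zeta 0.4937, Gamma 0.4812, Delta 0.4798, Theta 0.1001, Alpha 0.0454.
The surplus seats go to Beta, Eta, Zeta.

Delta=2, Gamma=3, Beta=2, Alpha=3, Theta=4, Eta=1, Zeta=2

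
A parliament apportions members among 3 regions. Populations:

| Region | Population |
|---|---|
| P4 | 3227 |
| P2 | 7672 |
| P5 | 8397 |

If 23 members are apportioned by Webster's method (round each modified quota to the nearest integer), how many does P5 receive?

Standard divisor 19296/23 ≈ 838.957; standard quotas: P4 3.846, P2 9.145, P5 10.009.
Rounding to the nearest integer gives P4 4, P2 9, P5 10 — total 23, matching the house size, so no adjustment is needed.
P5 receives 10.

10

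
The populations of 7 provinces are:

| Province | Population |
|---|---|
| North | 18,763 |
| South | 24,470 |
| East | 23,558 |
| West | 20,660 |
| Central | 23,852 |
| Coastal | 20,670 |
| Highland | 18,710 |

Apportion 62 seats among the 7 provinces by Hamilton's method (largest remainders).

Total 150683; standard divisor 150683/62 ≈ 2430.371.
Standard quotas: North 7.7202, South 10.0684, East 9.6932, West 8.5008, Central 9.8141, Coastal 8.5049, Highland 7.6984.
Lower quotas: North 7, South 10, East 9, West 8, Central 9, Coastal 8, Highland 7 (sum 58, leaving 4 seats).
Remainders in descending order: Central 0.8141, North 0.7202, Highland 0.6984, East 0.6932, Coastal 0.5049, West 0.5008, South 0.0684.
Largest remainders: Central, North, Highland, East receive the extra seats.

North 8, South 10, East 10, West 8, Central 10, Coastal 8, Highland 8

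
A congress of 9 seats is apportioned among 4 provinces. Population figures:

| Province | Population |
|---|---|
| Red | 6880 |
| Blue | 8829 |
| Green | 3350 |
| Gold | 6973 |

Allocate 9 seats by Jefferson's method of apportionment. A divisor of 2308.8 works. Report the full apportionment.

With modified divisor 2308.8: modified quotas Red 2.980, Blue 3.824, Green 1.451, Gold 3.020.
Rounding down: Red 2, Blue 3, Green 1, Gold 3 (total 9).

Red: 2, Blue: 3, Green: 1, Gold: 3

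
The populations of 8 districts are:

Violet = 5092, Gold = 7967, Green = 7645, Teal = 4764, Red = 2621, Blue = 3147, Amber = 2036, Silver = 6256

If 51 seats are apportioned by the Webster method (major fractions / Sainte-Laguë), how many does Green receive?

10

Standard divisor 39528/51 ≈ 775.059; standard quotas: Violet 6.570, Gold 10.279, Green 9.864, Teal 6.147, Red 3.382, Blue 4.060, Amber 2.627, Silver 8.072.
Rounding to the nearest integer gives Violet 7, Gold 10, Green 10, Teal 6, Red 3, Blue 4, Amber 3, Silver 8 — total 51, matching the house size, so no adjustment is needed.
Green receives 10.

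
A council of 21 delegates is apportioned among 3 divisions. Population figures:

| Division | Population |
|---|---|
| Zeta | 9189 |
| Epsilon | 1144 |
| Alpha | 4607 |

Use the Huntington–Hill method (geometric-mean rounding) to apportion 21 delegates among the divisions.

With divisor 723: modified quotas Zeta 12.710, Epsilon 1.582, Alpha 6.372.
Geometric-mean thresholds: Zeta √(12·13)=12.490, Epsilon √(1·2)=1.414, Alpha √(6·7)=6.481.
Each quota rounded against its threshold gives Zeta 13, Epsilon 2, Alpha 6 (total 21).

Zeta=13, Epsilon=2, Alpha=6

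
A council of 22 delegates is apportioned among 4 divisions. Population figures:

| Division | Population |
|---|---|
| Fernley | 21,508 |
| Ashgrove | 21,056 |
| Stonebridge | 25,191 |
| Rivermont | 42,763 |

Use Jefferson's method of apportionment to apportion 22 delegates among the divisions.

Fernley=4, Ashgrove=4, Stonebridge=5, Rivermont=9

Standard divisor 110518/22 ≈ 5023.545; standard quotas: Fernley 4.281, Ashgrove 4.191, Stonebridge 5.015, Rivermont 8.513.
Rounding down gives 4, 4, 5, 8 = 21 seats, so the divisor must be adjusted.
With modified divisor 4500: modified quotas Fernley 4.780, Ashgrove 4.679, Stonebridge 5.598, Rivermont 9.503.
Rounding down: Fernley 4, Ashgrove 4, Stonebridge 5, Rivermont 9 (total 22).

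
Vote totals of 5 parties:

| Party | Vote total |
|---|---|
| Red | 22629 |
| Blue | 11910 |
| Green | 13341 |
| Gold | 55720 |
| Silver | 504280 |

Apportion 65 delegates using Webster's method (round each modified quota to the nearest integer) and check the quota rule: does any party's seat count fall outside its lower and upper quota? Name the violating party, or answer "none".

Silver

Standard quotas: Red 2.420, Blue 1.274, Green 1.427, Gold 5.958, Silver 53.922.
Webster allocation: Red 2, Blue 1, Green 1, Gold 6, Silver 55.
Silver has quota 53.922 (lower 53, upper 54) but receives 55 — outside the quota interval.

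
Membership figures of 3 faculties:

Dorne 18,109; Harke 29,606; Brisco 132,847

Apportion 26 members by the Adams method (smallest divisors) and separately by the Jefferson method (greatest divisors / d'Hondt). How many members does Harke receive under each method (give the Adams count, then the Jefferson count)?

Adams: Dorne 3, Harke 5, Brisco 18.
Jefferson: Dorne 2, Harke 4, Brisco 20.
Harke gets 5 under Adams and 4 under Jefferson.

5 and 4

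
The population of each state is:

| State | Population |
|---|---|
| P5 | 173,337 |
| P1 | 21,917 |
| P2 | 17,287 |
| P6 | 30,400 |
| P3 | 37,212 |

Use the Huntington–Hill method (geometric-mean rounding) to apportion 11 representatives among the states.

With divisor 26530: modified quotas P5 6.534, P1 0.826, P2 0.652, P6 1.146, P3 1.403.
Geometric-mean thresholds: P5 √(6·7)=6.481, P1 (min 1), P2 (min 1), P6 √(1·2)=1.414, P3 √(1·2)=1.414.
Each quota rounded against its threshold gives P5 7, P1 1, P2 1, P6 1, P3 1 (total 11).

P5=7, P1=1, P2=1, P6=1, P3=1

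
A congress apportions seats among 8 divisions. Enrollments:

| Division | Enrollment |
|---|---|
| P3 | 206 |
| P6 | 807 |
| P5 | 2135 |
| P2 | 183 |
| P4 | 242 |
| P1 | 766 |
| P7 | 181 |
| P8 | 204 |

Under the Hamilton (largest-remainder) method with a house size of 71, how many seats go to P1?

The standard divisor is 4724/71 ≈ 66.535.
Standard quotas: P3 3.096, P6 12.129, P5 32.088, P2 2.750, P4 3.637, P1 11.513, P7 2.720, P8 3.066.
Lower quotas: P3 3, P6 12, P5 32, P2 2, P4 3, P1 11, P7 2, P8 3 (sum 68, leaving 3 seats).
Remainders in descending order: P2 0.750, P7 0.720, P4 0.637, P1 0.513, P6 0.129, P3 0.096, P5 0.088, P8 0.066.
Largest remainders: P2, P7, P4 receive the extra seats.
P1 receives 11.

11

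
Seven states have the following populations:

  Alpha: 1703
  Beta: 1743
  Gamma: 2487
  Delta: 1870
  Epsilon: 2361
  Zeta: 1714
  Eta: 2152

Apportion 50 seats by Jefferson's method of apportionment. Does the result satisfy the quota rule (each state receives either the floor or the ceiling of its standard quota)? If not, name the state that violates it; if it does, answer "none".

Standard quotas: Alpha 6.069, Beta 6.212, Gamma 8.863, Delta 6.664, Epsilon 8.414, Zeta 6.108, Eta 7.669.
Jefferson allocation: Alpha 6, Beta 6, Gamma 9, Delta 7, Epsilon 8, Zeta 6, Eta 8.
Every allocation lies between the lower and upper quota.

none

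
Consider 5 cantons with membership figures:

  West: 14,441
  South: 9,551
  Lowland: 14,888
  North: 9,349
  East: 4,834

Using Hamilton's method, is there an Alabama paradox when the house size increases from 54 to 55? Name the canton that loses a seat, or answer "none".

none

At 54 seats: West 15, South 10, Lowland 15, North 9, East 5.
At 55 seats: West 15, South 10, Lowland 15, North 10, East 5.
No canton's allocation decreased.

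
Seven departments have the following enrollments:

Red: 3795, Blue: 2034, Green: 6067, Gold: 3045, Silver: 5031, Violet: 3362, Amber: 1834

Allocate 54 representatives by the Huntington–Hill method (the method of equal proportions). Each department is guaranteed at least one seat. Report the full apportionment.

With divisor 462: modified quotas Red 8.214, Blue 4.403, Green 13.132, Gold 6.591, Silver 10.890, Violet 7.277, Amber 3.970.
Geometric-mean thresholds: Red √(8·9)=8.485, Blue √(4·5)=4.472, Green √(13·14)=13.491, Gold √(6·7)=6.481, Silver √(10·11)=10.488, Violet √(7·8)=7.483, Amber √(3·4)=3.464.
Each quota rounded against its threshold gives Red 8, Blue 4, Green 13, Gold 7, Silver 11, Violet 7, Amber 4 (total 54).

Red: 8, Blue: 4, Green: 13, Gold: 7, Silver: 11, Violet: 7, Amber: 4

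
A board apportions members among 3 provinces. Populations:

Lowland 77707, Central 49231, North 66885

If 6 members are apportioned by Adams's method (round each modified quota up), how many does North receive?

2

Standard divisor 193823/6 ≈ 32303.833; standard quotas: Lowland 2.406, Central 1.524, North 2.070.
Rounding up gives 3, 2, 3 = 8 seats, so the divisor must be adjusted.
With modified divisor 44000: modified quotas Lowland 1.766, Central 1.119, North 1.520.
Rounding up: Lowland 2, Central 2, North 2 (total 6).
North receives 2.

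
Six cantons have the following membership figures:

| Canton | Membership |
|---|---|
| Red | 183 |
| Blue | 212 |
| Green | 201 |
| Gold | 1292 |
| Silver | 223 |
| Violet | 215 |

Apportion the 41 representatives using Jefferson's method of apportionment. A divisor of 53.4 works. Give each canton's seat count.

Red: 3; Blue: 3; Green: 3; Gold: 24; Silver: 4; Violet: 4

With modified divisor 53.4: modified quotas Red 3.427, Blue 3.970, Green 3.764, Gold 24.195, Silver 4.176, Violet 4.026.
Rounding down: Red 3, Blue 3, Green 3, Gold 24, Silver 4, Violet 4 (total 41).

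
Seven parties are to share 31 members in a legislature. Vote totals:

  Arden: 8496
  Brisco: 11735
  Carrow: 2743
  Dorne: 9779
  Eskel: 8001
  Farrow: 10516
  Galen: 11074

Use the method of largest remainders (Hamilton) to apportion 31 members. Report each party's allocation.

Arden 4; Brisco 6; Carrow 1; Dorne 5; Eskel 4; Farrow 5; Galen 6

Standard divisor: 62344 ÷ 31 ≈ 2011.097.
Standard quotas: Arden 4.2246, Brisco 5.8351, Carrow 1.3639, Dorne 4.8625, Eskel 3.9784, Farrow 5.2290, Galen 5.5064.
Lower quotas: Arden 4, Brisco 5, Carrow 1, Dorne 4, Eskel 3, Farrow 5, Galen 5 (sum 27, leaving 4 seats).
Remainders in descending order: Eskel 0.9784, Dorne 0.8625, Brisco 0.8351, Galen 0.5064, Carrow 0.3639, Farrow 0.2290, Arden 0.2246.
Largest remainders: Eskel, Dorne, Brisco, Galen receive the extra seats.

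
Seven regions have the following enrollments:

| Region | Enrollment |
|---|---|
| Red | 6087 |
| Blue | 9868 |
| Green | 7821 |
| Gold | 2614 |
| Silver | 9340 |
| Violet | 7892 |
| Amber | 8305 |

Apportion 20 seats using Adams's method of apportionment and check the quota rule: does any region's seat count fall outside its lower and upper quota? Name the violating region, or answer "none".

none

Standard quotas: Red 2.344, Blue 3.801, Green 3.012, Gold 1.007, Silver 3.597, Violet 3.040, Amber 3.199.
Adams allocation: Red 2, Blue 4, Green 3, Gold 1, Silver 4, Violet 3, Amber 3.
Every allocation lies between the lower and upper quota.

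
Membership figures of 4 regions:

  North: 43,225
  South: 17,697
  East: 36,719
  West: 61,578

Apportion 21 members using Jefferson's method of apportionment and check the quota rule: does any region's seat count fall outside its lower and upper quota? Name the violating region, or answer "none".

Standard quotas: North 5.701, South 2.334, East 4.843, West 8.122.
Jefferson allocation: North 6, South 2, East 5, West 8.
Every allocation lies between the lower and upper quota.

none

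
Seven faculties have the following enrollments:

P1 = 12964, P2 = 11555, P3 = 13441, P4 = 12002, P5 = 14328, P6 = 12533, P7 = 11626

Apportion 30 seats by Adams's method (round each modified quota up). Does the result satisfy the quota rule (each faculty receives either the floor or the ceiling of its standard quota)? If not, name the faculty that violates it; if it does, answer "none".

Standard quotas: P1 4.397, P2 3.919, P3 4.559, P4 4.071, P5 4.860, P6 4.251, P7 3.943.
Adams allocation: P1 4, P2 4, P3 5, P4 4, P5 5, P6 4, P7 4.
Every allocation lies between the lower and upper quota.

none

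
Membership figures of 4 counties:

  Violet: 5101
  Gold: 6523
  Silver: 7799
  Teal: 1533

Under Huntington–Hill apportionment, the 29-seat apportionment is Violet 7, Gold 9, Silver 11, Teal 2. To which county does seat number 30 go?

Priority for the next seat is population ÷ (√(s·(s+1))).
Priorities: Violet 681.650, Gold 687.585, Silver 678.816, Teal 625.845.
Highest priority: Gold.

Gold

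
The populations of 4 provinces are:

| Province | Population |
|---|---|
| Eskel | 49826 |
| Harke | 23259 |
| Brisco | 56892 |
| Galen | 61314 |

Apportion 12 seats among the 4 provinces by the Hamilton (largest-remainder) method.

Eskel: 3, Harke: 1, Brisco: 4, Galen: 4

Total 191291; standard divisor 191291/12 ≈ 15940.917.
Standard quotas: Eskel 3.1257, Harke 1.4591, Brisco 3.5689, Galen 3.8463.
Lower quotas: Eskel 3, Harke 1, Brisco 3, Galen 3 (sum 10, leaving 2 seats).
Remainders in descending order: Galen 0.8463, Brisco 0.5689, Harke 0.4591, Eskel 0.1257.
The surplus seats go to Galen, Brisco.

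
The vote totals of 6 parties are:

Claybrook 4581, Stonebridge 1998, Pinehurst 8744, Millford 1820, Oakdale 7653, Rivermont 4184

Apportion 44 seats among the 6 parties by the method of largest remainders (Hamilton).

The standard divisor is 28980/44 ≈ 658.636.
Standard quotas: Claybrook 6.9553, Stonebridge 3.0335, Pinehurst 13.2759, Millford 2.7633, Oakdale 11.6195, Rivermont 6.3525.
Lower quotas: Claybrook 6, Stonebridge 3, Pinehurst 13, Millford 2, Oakdale 11, Rivermont 6 (sum 41, leaving 3 seats).
Remainders in descending order: Claybrook 0.9553, Millford 0.7633, Oakdale 0.6195, Rivermont 0.3525, Pinehurst 0.2759, Stonebridge 0.0335.
The surplus seats go to Claybrook, Millford, Oakdale.

Claybrook=7; Stonebridge=3; Pinehurst=13; Millford=3; Oakdale=12; Rivermont=6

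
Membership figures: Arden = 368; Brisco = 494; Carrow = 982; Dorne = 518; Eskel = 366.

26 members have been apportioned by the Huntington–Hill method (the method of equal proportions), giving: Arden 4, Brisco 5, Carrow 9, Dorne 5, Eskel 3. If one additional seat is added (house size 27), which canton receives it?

Priority for the next seat is population ÷ (√(s·(s+1))).
Priorities: Arden 82.287, Brisco 90.192, Carrow 103.512, Dorne 94.573, Eskel 105.655.
Highest priority: Eskel.

Eskel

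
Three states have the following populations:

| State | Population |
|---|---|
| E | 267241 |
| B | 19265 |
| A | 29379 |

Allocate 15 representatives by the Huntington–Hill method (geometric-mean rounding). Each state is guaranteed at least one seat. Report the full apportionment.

With divisor 21085: modified quotas E 12.674, B 0.914, A 1.393.
Geometric-mean thresholds: E √(12·13)=12.490, B (min 1), A √(1·2)=1.414.
Each quota rounded against its threshold gives E 13, B 1, A 1 (total 15).

E 13; B 1; A 1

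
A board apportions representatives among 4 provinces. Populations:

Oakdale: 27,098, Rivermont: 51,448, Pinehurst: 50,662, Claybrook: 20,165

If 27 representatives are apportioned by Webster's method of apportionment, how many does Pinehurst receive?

Standard divisor 149373/27 ≈ 5532.333; standard quotas: Oakdale 4.898, Rivermont 9.300, Pinehurst 9.157, Claybrook 3.645.
Rounding to the nearest integer gives Oakdale 5, Rivermont 9, Pinehurst 9, Claybrook 4 — total 27, matching the house size, so no adjustment is needed.
Pinehurst receives 9.

9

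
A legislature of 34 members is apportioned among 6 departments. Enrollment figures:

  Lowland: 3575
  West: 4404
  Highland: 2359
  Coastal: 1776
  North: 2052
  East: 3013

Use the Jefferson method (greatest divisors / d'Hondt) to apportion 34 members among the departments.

Standard divisor 17179/34 ≈ 505.265; standard quotas: Lowland 7.075, West 8.716, Highland 4.669, Coastal 3.515, North 4.061, East 5.963.
Rounding down gives 7, 8, 4, 3, 4, 5 = 31 seats, so the divisor must be adjusted.
With modified divisor 460: modified quotas Lowland 7.772, West 9.574, Highland 5.128, Coastal 3.861, North 4.461, East 6.550.
Rounding down: Lowland 7, West 9, Highland 5, Coastal 3, North 4, East 6 (total 34).

Lowland 7; West 9; Highland 5; Coastal 3; North 4; East 6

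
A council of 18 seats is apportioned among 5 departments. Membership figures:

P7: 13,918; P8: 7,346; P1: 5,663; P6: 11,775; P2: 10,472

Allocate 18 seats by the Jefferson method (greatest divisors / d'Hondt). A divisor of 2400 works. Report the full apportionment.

P7=5; P8=3; P1=2; P6=4; P2=4

With modified divisor 2400: modified quotas P7 5.799, P8 3.061, P1 2.360, P6 4.906, P2 4.363.
Rounding down: P7 5, P8 3, P1 2, P6 4, P2 4 (total 18).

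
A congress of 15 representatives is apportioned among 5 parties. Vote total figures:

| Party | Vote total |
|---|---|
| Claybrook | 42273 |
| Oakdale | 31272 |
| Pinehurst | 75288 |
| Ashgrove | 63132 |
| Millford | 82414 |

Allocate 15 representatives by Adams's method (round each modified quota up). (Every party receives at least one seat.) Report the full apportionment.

Standard divisor 294379/15 ≈ 19625.267; standard quotas: Claybrook 2.154, Oakdale 1.593, Pinehurst 3.836, Ashgrove 3.217, Millford 4.199.
Rounding up gives 3, 2, 4, 4, 5 = 18 seats, so the divisor must be adjusted.
With modified divisor 23100: modified quotas Claybrook 1.830, Oakdale 1.354, Pinehurst 3.259, Ashgrove 2.733, Millford 3.568.
Rounding up: Claybrook 2, Oakdale 2, Pinehurst 4, Ashgrove 3, Millford 4 (total 15).

Claybrook=2; Oakdale=2; Pinehurst=4; Ashgrove=3; Millford=4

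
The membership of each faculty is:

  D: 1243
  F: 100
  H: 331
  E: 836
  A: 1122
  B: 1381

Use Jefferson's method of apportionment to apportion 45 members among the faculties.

D=11, F=0, H=3, E=8, A=10, B=13

Standard divisor 5013/45 ≈ 111.4; standard quotas: D 11.158, F 0.898, H 2.971, E 7.504, A 10.072, B 12.397.
Rounding down gives 11, 0, 2, 7, 10, 12 = 42 seats, so the divisor must be adjusted.
With modified divisor 104: modified quotas D 11.952, F 0.962, H 3.183, E 8.038, A 10.788, B 13.279.
Rounding down: D 11, F 0, H 3, E 8, A 10, B 13 (total 45).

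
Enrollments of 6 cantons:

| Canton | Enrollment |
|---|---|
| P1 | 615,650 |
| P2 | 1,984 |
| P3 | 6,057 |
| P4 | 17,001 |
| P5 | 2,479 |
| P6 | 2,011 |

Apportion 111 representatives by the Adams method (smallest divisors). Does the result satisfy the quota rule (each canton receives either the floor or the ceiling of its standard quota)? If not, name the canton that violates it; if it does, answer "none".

P1

Standard quotas: P1 105.919, P2 0.341, P3 1.042, P4 2.925, P5 0.426, P6 0.346.
Adams allocation: P1 103, P2 1, P3 2, P4 3, P5 1, P6 1.
P1 has quota 105.919 (lower 105, upper 106) but receives 103 — outside the quota interval.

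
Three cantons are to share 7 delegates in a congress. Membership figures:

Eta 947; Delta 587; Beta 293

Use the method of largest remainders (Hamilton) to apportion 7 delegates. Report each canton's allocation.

Total 1827; standard divisor 1827/7 = 261.
Standard quotas: Eta 3.628, Delta 2.249, Beta 1.123.
Lower quotas: Eta 3, Delta 2, Beta 1 (sum 6, leaving 1 seat).
Remainders in descending order: Eta 0.628, Delta 0.249, Beta 0.123.
Largest remainder: Eta receives the extra seat.

Eta: 4; Delta: 2; Beta: 1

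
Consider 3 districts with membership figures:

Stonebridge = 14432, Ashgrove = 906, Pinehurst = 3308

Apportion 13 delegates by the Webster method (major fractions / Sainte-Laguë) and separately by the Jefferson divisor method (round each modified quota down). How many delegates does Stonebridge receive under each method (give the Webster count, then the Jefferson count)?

Webster: Stonebridge 10, Ashgrove 1, Pinehurst 2.
Jefferson: Stonebridge 11, Ashgrove 0, Pinehurst 2.
Stonebridge gets 10 under Webster and 11 under Jefferson.

10 and 11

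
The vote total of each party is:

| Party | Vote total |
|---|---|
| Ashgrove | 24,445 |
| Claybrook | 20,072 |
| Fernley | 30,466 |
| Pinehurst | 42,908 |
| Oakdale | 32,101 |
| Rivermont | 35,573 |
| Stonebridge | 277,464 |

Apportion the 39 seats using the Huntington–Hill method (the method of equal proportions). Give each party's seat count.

With divisor 12361: modified quotas Ashgrove 1.978, Claybrook 1.624, Fernley 2.465, Pinehurst 3.471, Oakdale 2.597, Rivermont 2.878, Stonebridge 22.447.
Geometric-mean thresholds: Ashgrove √(1·2)=1.414, Claybrook √(1·2)=1.414, Fernley √(2·3)=2.449, Pinehurst √(3·4)=3.464, Oakdale √(2·3)=2.449, Rivermont √(2·3)=2.449, Stonebridge √(22·23)=22.494.
Each quota rounded against its threshold gives Ashgrove 2, Claybrook 2, Fernley 3, Pinehurst 4, Oakdale 3, Rivermont 3, Stonebridge 22 (total 39).

Ashgrove=2, Claybrook=2, Fernley=3, Pinehurst=4, Oakdale=3, Rivermont=3, Stonebridge=22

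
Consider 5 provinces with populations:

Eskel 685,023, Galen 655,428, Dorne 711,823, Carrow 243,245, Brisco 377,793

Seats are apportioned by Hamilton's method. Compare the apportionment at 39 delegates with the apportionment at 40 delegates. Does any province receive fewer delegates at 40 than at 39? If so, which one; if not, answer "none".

Carrow

At 39 seats: Eskel 10, Galen 10, Dorne 10, Carrow 4, Brisco 5.
At 40 seats: Eskel 10, Galen 10, Dorne 11, Carrow 3, Brisco 6.
Carrow drops from 4 to 3.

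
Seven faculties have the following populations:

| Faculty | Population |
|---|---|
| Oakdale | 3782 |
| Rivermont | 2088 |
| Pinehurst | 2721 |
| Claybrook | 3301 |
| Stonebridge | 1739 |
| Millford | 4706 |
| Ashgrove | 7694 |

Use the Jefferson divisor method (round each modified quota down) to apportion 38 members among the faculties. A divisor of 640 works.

With modified divisor 640: modified quotas Oakdale 5.909, Rivermont 3.263, Pinehurst 4.252, Claybrook 5.158, Stonebridge 2.717, Millford 7.353, Ashgrove 12.022.
Rounding down: Oakdale 5, Rivermont 3, Pinehurst 4, Claybrook 5, Stonebridge 2, Millford 7, Ashgrove 12 (total 38).

Oakdale: 5, Rivermont: 3, Pinehurst: 4, Claybrook: 5, Stonebridge: 2, Millford: 7, Ashgrove: 12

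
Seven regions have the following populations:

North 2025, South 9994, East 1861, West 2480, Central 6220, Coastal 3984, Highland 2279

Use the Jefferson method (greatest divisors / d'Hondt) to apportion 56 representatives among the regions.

Standard divisor 28843/56 ≈ 515.054; standard quotas: North 3.932, South 19.404, East 3.613, West 4.815, Central 12.076, Coastal 7.735, Highland 4.425.
Rounding down gives 3, 19, 3, 4, 12, 7, 4 = 52 seats, so the divisor must be adjusted.
With modified divisor 490: modified quotas North 4.133, South 20.396, East 3.798, West 5.061, Central 12.694, Coastal 8.131, Highland 4.651.
Rounding down: North 4, South 20, East 3, West 5, Central 12, Coastal 8, Highland 4 (total 56).

North=4, South=20, East=3, West=5, Central=12, Coastal=8, Highland=4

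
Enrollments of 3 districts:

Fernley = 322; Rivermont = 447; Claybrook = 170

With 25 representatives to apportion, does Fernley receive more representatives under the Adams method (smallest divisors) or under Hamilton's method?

Adams: Fernley 8, Rivermont 12, Claybrook 5.
Hamilton: Fernley 9, Rivermont 12, Claybrook 4.
Fernley gets 8 under Adams and 9 under Hamilton.

Hamilton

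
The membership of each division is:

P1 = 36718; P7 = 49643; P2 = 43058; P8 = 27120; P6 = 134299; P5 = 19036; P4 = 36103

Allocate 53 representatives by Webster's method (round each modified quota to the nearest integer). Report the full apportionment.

Standard divisor 345977/53 ≈ 6527.868; standard quotas: P1 5.625, P7 7.605, P2 6.596, P8 4.154, P6 20.573, P5 2.916, P4 5.531.
Rounding to the nearest integer gives 6, 8, 7, 4, 21, 3, 6 = 55 seats, so the divisor must be adjusted.
With modified divisor 6600: modified quotas P1 5.563, P7 7.522, P2 6.524, P8 4.109, P6 20.348, P5 2.884, P4 5.470.
Rounding to the nearest integer: P1 6, P7 8, P2 7, P8 4, P6 20, P5 3, P4 5 (total 53).

P1: 6, P7: 8, P2: 7, P8: 4, P6: 20, P5: 3, P4: 5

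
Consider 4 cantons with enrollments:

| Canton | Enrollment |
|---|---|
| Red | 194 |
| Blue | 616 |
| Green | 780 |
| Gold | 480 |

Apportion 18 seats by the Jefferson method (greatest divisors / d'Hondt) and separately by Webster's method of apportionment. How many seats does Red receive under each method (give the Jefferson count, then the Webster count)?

Jefferson: Red 1, Blue 6, Green 7, Gold 4.
Webster: Red 2, Blue 5, Green 7, Gold 4.
Red gets 1 under Jefferson and 2 under Webster.

1 and 2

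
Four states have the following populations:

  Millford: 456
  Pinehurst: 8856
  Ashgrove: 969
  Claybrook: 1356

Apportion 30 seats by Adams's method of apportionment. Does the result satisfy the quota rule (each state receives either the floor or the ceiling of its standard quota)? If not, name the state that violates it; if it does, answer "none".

Pinehurst

Standard quotas: Millford 1.176, Pinehurst 22.831, Ashgrove 2.498, Claybrook 3.496.
Adams allocation: Millford 2, Pinehurst 21, Ashgrove 3, Claybrook 4.
Pinehurst has quota 22.831 (lower 22, upper 23) but receives 21 — outside the quota interval.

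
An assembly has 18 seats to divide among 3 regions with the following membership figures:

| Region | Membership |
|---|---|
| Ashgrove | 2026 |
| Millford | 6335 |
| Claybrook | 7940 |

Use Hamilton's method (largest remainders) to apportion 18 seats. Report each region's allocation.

Ashgrove=2, Millford=7, Claybrook=9

Total 16301; standard divisor 16301/18 ≈ 905.611.
Standard quotas: Ashgrove 2.2372, Millford 6.9953, Claybrook 8.7676.
Lower quotas: Ashgrove 2, Millford 6, Claybrook 8 (sum 16, leaving 2 seats).
Remainders in descending order: Millford 0.9953, Claybrook 0.7676, Ashgrove 0.2372.
The surplus seats go to Millford, Claybrook.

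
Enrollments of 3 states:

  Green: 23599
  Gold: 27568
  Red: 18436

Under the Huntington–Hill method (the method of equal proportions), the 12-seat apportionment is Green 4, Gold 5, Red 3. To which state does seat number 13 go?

Red

Priority for the next seat is population ÷ (√(s·(s+1))).
Priorities: Green 5276.897, Gold 5033.205, Red 5322.015.
Highest priority: Red.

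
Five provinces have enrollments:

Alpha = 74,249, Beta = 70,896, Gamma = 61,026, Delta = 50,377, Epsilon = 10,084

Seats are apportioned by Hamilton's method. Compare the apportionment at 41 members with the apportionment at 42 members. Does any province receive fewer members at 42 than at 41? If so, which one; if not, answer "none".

At 41 seats: Alpha 11, Beta 11, Gamma 9, Delta 8, Epsilon 2.
At 42 seats: Alpha 12, Beta 11, Gamma 10, Delta 8, Epsilon 1.
Epsilon drops from 2 to 1.

Epsilon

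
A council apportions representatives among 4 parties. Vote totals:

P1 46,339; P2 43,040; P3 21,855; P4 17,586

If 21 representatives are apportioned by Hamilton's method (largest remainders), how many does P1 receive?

Total 128820; standard divisor 128820/21 ≈ 6134.286.
Standard quotas: P1 7.5541, P2 7.0163, P3 3.5628, P4 2.8668.
Lower quotas: P1 7, P2 7, P3 3, P4 2 (sum 19, leaving 2 seats).
Remainders in descending order: P4 0.8668, P3 0.5628, P1 0.5541, P2 0.0163.
The surplus seats go to P4, P3.
P1 receives 7.

7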